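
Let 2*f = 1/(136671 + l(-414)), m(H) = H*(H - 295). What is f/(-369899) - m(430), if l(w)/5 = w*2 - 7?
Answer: -5690077010654401/98020275808 ≈ -58050.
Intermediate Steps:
l(w) = -35 + 10*w (l(w) = 5*(w*2 - 7) = 5*(2*w - 7) = 5*(-7 + 2*w) = -35 + 10*w)
m(H) = H*(-295 + H)
f = 1/264992 (f = 1/(2*(136671 + (-35 + 10*(-414)))) = 1/(2*(136671 + (-35 - 4140))) = 1/(2*(136671 - 4175)) = (½)/132496 = (½)*(1/132496) = 1/264992 ≈ 3.7737e-6)
f/(-369899) - m(430) = (1/264992)/(-369899) - 430*(-295 + 430) = (1/264992)*(-1/369899) - 430*135 = -1/98020275808 - 1*58050 = -1/98020275808 - 58050 = -5690077010654401/98020275808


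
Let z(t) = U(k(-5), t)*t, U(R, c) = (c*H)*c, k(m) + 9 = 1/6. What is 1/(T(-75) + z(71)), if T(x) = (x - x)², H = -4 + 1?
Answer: -1/1073733 ≈ -9.3133e-7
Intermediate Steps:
H = -3
T(x) = 0 (T(x) = 0² = 0)
k(m) = -53/6 (k(m) = -9 + 1/6 = -9 + ⅙ = -53/6)
U(R, c) = -3*c² (U(R, c) = (c*(-3))*c = (-3*c)*c = -3*c²)
z(t) = -3*t³ (z(t) = (-3*t²)*t = -3*t³)
1/(T(-75) + z(71)) = 1/(0 - 3*71³) = 1/(0 - 3*357911) = 1/(0 - 1073733) = 1/(-1073733) = -1/1073733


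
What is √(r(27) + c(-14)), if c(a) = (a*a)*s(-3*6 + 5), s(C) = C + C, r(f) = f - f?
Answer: 14*I*√26 ≈ 71.386*I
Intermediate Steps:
r(f) = 0
s(C) = 2*C
c(a) = -26*a² (c(a) = (a*a)*(2*(-3*6 + 5)) = a²*(2*(-18 + 5)) = a²*(2*(-13)) = a²*(-26) = -26*a²)
√(r(27) + c(-14)) = √(0 - 26*(-14)²) = √(0 - 26*196) = √(0 - 5096) = √(-5096) = 14*I*√26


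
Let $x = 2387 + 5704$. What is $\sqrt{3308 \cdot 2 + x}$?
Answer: $\sqrt{14707} \approx 121.27$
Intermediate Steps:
$x = 8091$
$\sqrt{3308 \cdot 2 + x} = \sqrt{3308 \cdot 2 + 8091} = \sqrt{6616 + 8091} = \sqrt{14707}$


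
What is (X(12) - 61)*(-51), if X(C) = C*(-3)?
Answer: 4947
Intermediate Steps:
X(C) = -3*C
(X(12) - 61)*(-51) = (-3*12 - 61)*(-51) = (-36 - 61)*(-51) = -97*(-51) = 4947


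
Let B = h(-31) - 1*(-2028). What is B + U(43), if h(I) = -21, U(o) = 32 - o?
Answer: 1996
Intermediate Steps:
B = 2007 (B = -21 - 1*(-2028) = -21 + 2028 = 2007)
B + U(43) = 2007 + (32 - 1*43) = 2007 + (32 - 43) = 2007 - 11 = 1996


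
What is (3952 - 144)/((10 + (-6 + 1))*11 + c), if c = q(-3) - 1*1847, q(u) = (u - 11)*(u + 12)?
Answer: -272/137 ≈ -1.9854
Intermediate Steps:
q(u) = (-11 + u)*(12 + u)
c = -1973 (c = (-132 - 3 + (-3)**2) - 1*1847 = (-132 - 3 + 9) - 1847 = -126 - 1847 = -1973)
(3952 - 144)/((10 + (-6 + 1))*11 + c) = (3952 - 144)/((10 + (-6 + 1))*11 - 1973) = 3808/((10 - 5)*11 - 1973) = 3808/(5*11 - 1973) = 3808/(55 - 1973) = 3808/(-1918) = 3808*(-1/1918) = -272/137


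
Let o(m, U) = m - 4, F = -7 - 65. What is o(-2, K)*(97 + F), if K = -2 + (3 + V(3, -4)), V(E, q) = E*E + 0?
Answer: -150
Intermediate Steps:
V(E, q) = E**2 (V(E, q) = E**2 + 0 = E**2)
K = 10 (K = -2 + (3 + 3**2) = -2 + (3 + 9) = -2 + 12 = 10)
F = -72
o(m, U) = -4 + m
o(-2, K)*(97 + F) = (-4 - 2)*(97 - 72) = -6*25 = -150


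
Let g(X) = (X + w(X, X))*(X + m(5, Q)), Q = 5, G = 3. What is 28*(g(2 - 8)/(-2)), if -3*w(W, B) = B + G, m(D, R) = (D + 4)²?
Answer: 5250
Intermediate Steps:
m(D, R) = (4 + D)²
w(W, B) = -1 - B/3 (w(W, B) = -(B + 3)/3 = -(3 + B)/3 = -1 - B/3)
g(X) = (-1 + 2*X/3)*(81 + X) (g(X) = (X + (-1 - X/3))*(X + (4 + 5)²) = (-1 + 2*X/3)*(X + 9²) = (-1 + 2*X/3)*(X + 81) = (-1 + 2*X/3)*(81 + X))
28*(g(2 - 8)/(-2)) = 28*((-81 + 53*(2 - 8) + 2*(2 - 8)²/3)/(-2)) = 28*((-81 + 53*(-6) + (⅔)*(-6)²)*(-½)) = 28*((-81 - 318 + (⅔)*36)*(-½)) = 28*((-81 - 318 + 24)*(-½)) = 28*(-375*(-½)) = 28*(375/2) = 5250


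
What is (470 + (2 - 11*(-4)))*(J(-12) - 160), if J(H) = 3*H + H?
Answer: -107328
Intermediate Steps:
J(H) = 4*H
(470 + (2 - 11*(-4)))*(J(-12) - 160) = (470 + (2 - 11*(-4)))*(4*(-12) - 160) = (470 + (2 + 44))*(-48 - 160) = (470 + 46)*(-208) = 516*(-208) = -107328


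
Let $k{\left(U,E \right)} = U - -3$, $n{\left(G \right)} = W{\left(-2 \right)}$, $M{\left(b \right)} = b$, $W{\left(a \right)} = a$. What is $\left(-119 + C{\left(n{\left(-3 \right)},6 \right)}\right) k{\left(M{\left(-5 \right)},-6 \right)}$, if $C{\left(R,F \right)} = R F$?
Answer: $262$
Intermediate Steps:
$n{\left(G \right)} = -2$
$k{\left(U,E \right)} = 3 + U$ ($k{\left(U,E \right)} = U + 3 = 3 + U$)
$C{\left(R,F \right)} = F R$
$\left(-119 + C{\left(n{\left(-3 \right)},6 \right)}\right) k{\left(M{\left(-5 \right)},-6 \right)} = \left(-119 + 6 \left(-2\right)\right) \left(3 - 5\right) = \left(-119 - 12\right) \left(-2\right) = \left(-131\right) \left(-2\right) = 262$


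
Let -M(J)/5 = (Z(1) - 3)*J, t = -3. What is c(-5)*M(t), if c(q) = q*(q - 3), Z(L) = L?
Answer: -1200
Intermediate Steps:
M(J) = 10*J (M(J) = -5*(1 - 3)*J = -(-10)*J = 10*J)
c(q) = q*(-3 + q)
c(-5)*M(t) = (-5*(-3 - 5))*(10*(-3)) = -5*(-8)*(-30) = 40*(-30) = -1200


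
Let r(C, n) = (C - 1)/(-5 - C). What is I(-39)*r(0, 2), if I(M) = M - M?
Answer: 0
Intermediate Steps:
r(C, n) = (-1 + C)/(-5 - C)
I(M) = 0
I(-39)*r(0, 2) = 0*((1 - 1*0)/(5 + 0)) = 0*((1 + 0)/5) = 0*((⅕)*1) = 0*(⅕) = 0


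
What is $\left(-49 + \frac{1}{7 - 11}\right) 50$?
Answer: $- \frac{4925}{2} \approx -2462.5$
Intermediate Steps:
$\left(-49 + \frac{1}{7 - 11}\right) 50 = \left(-49 + \frac{1}{-4}\right) 50 = \left(-49 - \frac{1}{4}\right) 50 = \left(- \frac{197}{4}\right) 50 = - \frac{4925}{2}$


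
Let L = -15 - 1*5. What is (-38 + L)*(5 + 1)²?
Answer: -2088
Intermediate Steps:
L = -20 (L = -15 - 5 = -20)
(-38 + L)*(5 + 1)² = (-38 - 20)*(5 + 1)² = -58*6² = -58*36 = -2088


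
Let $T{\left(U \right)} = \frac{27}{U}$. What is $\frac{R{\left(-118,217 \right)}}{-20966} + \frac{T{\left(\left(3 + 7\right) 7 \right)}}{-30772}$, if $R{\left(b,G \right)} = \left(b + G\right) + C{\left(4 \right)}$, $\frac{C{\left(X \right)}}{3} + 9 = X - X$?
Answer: $- \frac{77828481}{22580801320} \approx -0.0034467$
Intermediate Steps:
$C{\left(X \right)} = -27$ ($C{\left(X \right)} = -27 + 3 \left(X - X\right) = -27 + 3 \cdot 0 = -27 + 0 = -27$)
$R{\left(b,G \right)} = -27 + G + b$ ($R{\left(b,G \right)} = \left(b + G\right) - 27 = \left(G + b\right) - 27 = -27 + G + b$)
$\frac{R{\left(-118,217 \right)}}{-20966} + \frac{T{\left(\left(3 + 7\right) 7 \right)}}{-30772} = \frac{-27 + 217 - 118}{-20966} + \frac{27 \frac{1}{\left(3 + 7\right) 7}}{-30772} = 72 \left(- \frac{1}{20966}\right) + \frac{27}{10 \cdot 7} \left(- \frac{1}{30772}\right) = - \frac{36}{10483} + \frac{27}{70} \left(- \frac{1}{30772}\right) = - \frac{36}{10483} - \frac{27}{2154040} = - \frac{77828481}{22580801320}$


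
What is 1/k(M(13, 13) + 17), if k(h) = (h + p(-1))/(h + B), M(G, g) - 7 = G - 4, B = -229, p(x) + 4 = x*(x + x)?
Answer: -196/31 ≈ -6.3226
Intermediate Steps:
p(x) = -4 + 2*x² (p(x) = -4 + x*(x + x) = -4 + x*(2*x) = -4 + 2*x²)
M(G, g) = 3 + G (M(G, g) = 7 + (G - 4) = 7 + (-4 + G) = 3 + G)
k(h) = (-2 + h)/(-229 + h) (k(h) = (h + (-4 + 2*(-1)²))/(h - 229) = (h + (-4 + 2*1))/(-229 + h) = (h + (-4 + 2))/(-229 + h) = (h - 2)/(-229 + h) = (-2 + h)/(-229 + h))
1/k(M(13, 13) + 17) = 1/((-2 + ((3 + 13) + 17))/(-229 + ((3 + 13) + 17))) = 1/((-2 + (16 + 17))/(-229 + (16 + 17))) = 1/((-2 + 33)/(-229 + 33)) = 1/(31/(-196)) = 1/(-1/196*31) = 1/(-31/196) = -196/31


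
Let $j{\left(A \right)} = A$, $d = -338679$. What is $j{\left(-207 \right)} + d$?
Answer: $-338886$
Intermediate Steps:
$j{\left(-207 \right)} + d = -207 - 338679 = -338886$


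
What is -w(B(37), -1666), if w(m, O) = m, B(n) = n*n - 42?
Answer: -1327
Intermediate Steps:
B(n) = -42 + n**2 (B(n) = n**2 - 42 = -42 + n**2)
-w(B(37), -1666) = -(-42 + 37**2) = -(-42 + 1369) = -1*1327 = -1327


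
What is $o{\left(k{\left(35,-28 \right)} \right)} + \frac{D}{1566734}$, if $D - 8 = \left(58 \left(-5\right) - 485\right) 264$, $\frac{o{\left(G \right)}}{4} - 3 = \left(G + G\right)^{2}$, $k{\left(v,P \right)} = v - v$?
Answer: $\frac{9298108}{783367} \approx 11.869$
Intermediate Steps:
$k{\left(v,P \right)} = 0$
$o{\left(G \right)} = 12 + 16 G^{2}$ ($o{\left(G \right)} = 12 + 4 \left(G + G\right)^{2} = 12 + 4 \left(2 G\right)^{2} = 12 + 4 \cdot 4 G^{2} = 12 + 16 G^{2}$)
$D = -204592$ ($D = 8 + \left(58 \left(-5\right) - 485\right) 264 = 8 + \left(-290 - 485\right) 264 = 8 - 204600 = -204592$)
$o{\left(k{\left(35,-28 \right)} \right)} + \frac{D}{1566734} = \left(12 + 16 \cdot 0^{2}\right) - \frac{204592}{1566734} = \left(12 + 16 \cdot 0\right) - \frac{102296}{783367} = \left(12 + 0\right) - \frac{102296}{783367} = 12 - \frac{102296}{783367} = \frac{9298108}{783367}$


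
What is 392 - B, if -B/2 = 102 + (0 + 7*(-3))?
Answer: 554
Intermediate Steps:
B = -162 (B = -2*(102 + (0 + 7*(-3))) = -2*(102 + (0 - 21)) = -2*(102 - 21) = -2*81 = -162)
392 - B = 392 - 1*(-162) = 392 + 162 = 554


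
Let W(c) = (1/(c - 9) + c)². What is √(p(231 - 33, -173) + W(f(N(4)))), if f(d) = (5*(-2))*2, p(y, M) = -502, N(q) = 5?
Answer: I*√84621/29 ≈ 10.031*I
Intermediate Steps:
f(d) = -20 (f(d) = -10*2 = -20)
W(c) = (c + 1/(-9 + c))² (W(c) = (1/(-9 + c) + c)² = (c + 1/(-9 + c))²)
√(p(231 - 33, -173) + W(f(N(4)))) = √(-502 + (1 + (-20)² - 9*(-20))²/(-9 - 20)²) = √(-502 + (1 + 400 + 180)²/(-29)²) = √(-502 + (1/841)*581²) = √(-502 + (1/841)*337561) = √(-502 + 337561/841) = √(-84621/841) = I*√84621/29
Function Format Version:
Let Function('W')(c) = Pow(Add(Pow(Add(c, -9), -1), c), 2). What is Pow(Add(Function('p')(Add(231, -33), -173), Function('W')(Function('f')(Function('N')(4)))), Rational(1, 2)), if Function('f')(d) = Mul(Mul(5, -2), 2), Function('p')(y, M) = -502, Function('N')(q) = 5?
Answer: Mul(Rational(1, 29), I, Pow(84621, Rational(1, 2))) ≈ Mul(10.031, I)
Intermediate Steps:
Function('f')(d) = -20 (Function('f')(d) = Mul(-10, 2) = -20)
Function('W')(c) = Pow(Add(c, Pow(Add(-9, c), -1)), 2) (Function('W')(c) = Pow(Add(Pow(Add(-9, c), -1), c), 2) = Pow(Add(c, Pow(Add(-9, c), -1)), 2))
Pow(Add(Function('p')(Add(231, -33), -173), Function('W')(Function('f')(Function('N')(4)))), Rational(1, 2)) = Pow(Add(-502, Mul(Pow(Add(-9, -20), -2), Pow(Add(1, Pow(-20, 2), Mul(-9, -20)), 2))), Rational(1, 2)) = Pow(Add(-502, Mul(Pow(-29, -2), Pow(Add(1, 400, 180), 2))), Rational(1, 2)) = Pow(Add(-502, Mul(Rational(1, 841), Pow(581, 2))), Rational(1, 2)) = Pow(Add(-502, Mul(Rational(1, 841), 337561)), Rational(1, 2)) = Pow(Add(-502, Rational(337561, 841)), Rational(1, 2)) = Pow(Rational(-84621, 841), Rational(1, 2)) = Mul(Rational(1, 29), I, Pow(84621, Rational(1, 2)))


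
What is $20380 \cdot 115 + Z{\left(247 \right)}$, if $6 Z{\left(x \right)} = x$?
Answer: $\frac{14062447}{6} \approx 2.3437 \cdot 10^{6}$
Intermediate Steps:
$Z{\left(x \right)} = \frac{x}{6}$
$20380 \cdot 115 + Z{\left(247 \right)} = 20380 \cdot 115 + \frac{1}{6} \cdot 247 = 2343700 + \frac{247}{6} = \frac{14062447}{6}$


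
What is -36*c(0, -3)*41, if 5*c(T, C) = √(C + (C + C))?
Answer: -4428*I/5 ≈ -885.6*I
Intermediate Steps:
c(T, C) = √3*√C/5 (c(T, C) = √(C + (C + C))/5 = √(C + 2*C)/5 = √(3*C)/5 = (√3*√C)/5 = √3*√C/5)
-36*c(0, -3)*41 = -36*√3*√(-3)/5*41 = -36*√3*I*√3/5*41 = -108*I/5*41 = -4428*I/5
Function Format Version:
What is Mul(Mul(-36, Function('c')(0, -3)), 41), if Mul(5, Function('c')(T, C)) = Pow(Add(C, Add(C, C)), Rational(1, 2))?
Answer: Mul(Rational(-4428, 5), I) ≈ Mul(-885.60, I)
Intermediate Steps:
Function('c')(T, C) = Mul(Rational(1, 5), Pow(3, Rational(1, 2)), Pow(C, Rational(1, 2))) (Function('c')(T, C) = Mul(Rational(1, 5), Pow(Add(C, Add(C, C)), Rational(1, 2))) = Mul(Rational(1, 5), Pow(Add(C, Mul(2, C)), Rational(1, 2))) = Mul(Rational(1, 5), Pow(Mul(3, C), Rational(1, 2))) = Mul(Rational(1, 5), Mul(Pow(3, Rational(1, 2)), Pow(C, Rational(1, 2)))) = Mul(Rational(1, 5), Pow(3, Rational(1, 2)), Pow(C, Rational(1, 2))))
Mul(Mul(-36, Function('c')(0, -3)), 41) = Mul(Mul(-36, Mul(Rational(1, 5), Pow(3, Rational(1, 2)), Pow(-3, Rational(1, 2)))), 41) = Mul(Mul(-36, Mul(Rational(1, 5), Pow(3, Rational(1, 2)), Mul(I, Pow(3, Rational(1, 2))))), 41) = Mul(Mul(-36, Mul(Rational(3, 5), I)), 41) = Mul(Mul(Rational(-108, 5), I), 41) = Mul(Rational(-4428, 5), I)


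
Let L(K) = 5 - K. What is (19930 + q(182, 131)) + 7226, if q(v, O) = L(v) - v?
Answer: 26797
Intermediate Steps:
q(v, O) = 5 - 2*v (q(v, O) = (5 - v) - v = 5 - 2*v)
(19930 + q(182, 131)) + 7226 = (19930 + (5 - 2*182)) + 7226 = (19930 + (5 - 364)) + 7226 = (19930 - 359) + 7226 = 19571 + 7226 = 26797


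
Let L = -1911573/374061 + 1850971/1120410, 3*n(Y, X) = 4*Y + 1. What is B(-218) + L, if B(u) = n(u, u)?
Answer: -41042852885423/139700561670 ≈ -293.79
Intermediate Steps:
n(Y, X) = ⅓ + 4*Y/3 (n(Y, X) = (4*Y + 1)/3 = (1 + 4*Y)/3 = ⅓ + 4*Y/3)
B(u) = ⅓ + 4*u/3
L = -483123147233/139700561670 (L = -1911573*1/374061 + 1850971*(1/1120410) = -637191/124687 + 1850971/1120410 = -483123147233/139700561670 ≈ -3.4583)
B(-218) + L = (⅓ + (4/3)*(-218)) - 483123147233/139700561670 = (⅓ - 872/3) - 483123147233/139700561670 = -871/3 - 483123147233/139700561670 = -41042852885423/139700561670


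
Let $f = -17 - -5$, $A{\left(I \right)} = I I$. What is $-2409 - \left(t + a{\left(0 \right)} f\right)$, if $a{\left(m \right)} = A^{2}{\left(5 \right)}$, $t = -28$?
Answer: $5119$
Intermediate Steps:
$A{\left(I \right)} = I^{2}$
$a{\left(m \right)} = 625$ ($a{\left(m \right)} = \left(5^{2}\right)^{2} = 25^{2} = 625$)
$f = -12$ ($f = -17 + 5 = -12$)
$-2409 - \left(t + a{\left(0 \right)} f\right) = -2409 - \left(-28 + 625 \left(-12\right)\right) = -2409 - \left(-28 - 7500\right) = -2409 - -7528 = -2409 + 7528 = 5119$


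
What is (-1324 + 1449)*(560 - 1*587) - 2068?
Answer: -5443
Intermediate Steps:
(-1324 + 1449)*(560 - 1*587) - 2068 = 125*(560 - 587) - 2068 = 125*(-27) - 2068 = -3375 - 2068 = -5443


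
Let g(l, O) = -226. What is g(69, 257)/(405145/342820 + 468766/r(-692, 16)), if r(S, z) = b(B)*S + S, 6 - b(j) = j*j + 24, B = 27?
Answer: -124988349557/1155784918 ≈ -108.14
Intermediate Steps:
b(j) = -18 - j² (b(j) = 6 - (j*j + 24) = 6 - (j² + 24) = 6 - (24 + j²) = 6 + (-24 - j²) = -18 - j²)
r(S, z) = -746*S (r(S, z) = (-18 - 1*27²)*S + S = (-18 - 1*729)*S + S = (-18 - 729)*S + S = -747*S + S = -746*S)
g(69, 257)/(405145/342820 + 468766/r(-692, 16)) = -226/(405145/342820 + 468766/((-746*(-692)))) = -226/(405145*(1/342820) + 468766/516232) = -226/(81029/68564 + 468766*(1/516232)) = -226/(81029/68564 + 234383/258116) = -226/2311569836/1106091589 = -226*1106091589/2311569836 = -124988349557/1155784918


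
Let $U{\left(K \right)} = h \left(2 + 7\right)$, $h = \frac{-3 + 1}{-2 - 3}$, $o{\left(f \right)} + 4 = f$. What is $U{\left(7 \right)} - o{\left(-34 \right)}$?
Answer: $\frac{208}{5} \approx 41.6$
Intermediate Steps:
$o{\left(f \right)} = -4 + f$
$h = \frac{2}{5}$ ($h = - \frac{2}{-5} = \left(-2\right) \left(- \frac{1}{5}\right) = \frac{2}{5} \approx 0.4$)
$U{\left(K \right)} = \frac{18}{5}$ ($U{\left(K \right)} = \frac{2 \left(2 + 7\right)}{5} = \frac{2}{5} \cdot 9 = \frac{18}{5}$)
$U{\left(7 \right)} - o{\left(-34 \right)} = \frac{18}{5} - \left(-4 - 34\right) = \frac{18}{5} - -38 = \frac{18}{5} + 38 = \frac{208}{5}$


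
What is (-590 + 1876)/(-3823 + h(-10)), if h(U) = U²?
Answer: -1286/3723 ≈ -0.34542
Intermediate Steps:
(-590 + 1876)/(-3823 + h(-10)) = (-590 + 1876)/(-3823 + (-10)²) = 1286/(-3823 + 100) = 1286/(-3723) = 1286*(-1/3723) = -1286/3723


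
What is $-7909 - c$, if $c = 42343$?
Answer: $-50252$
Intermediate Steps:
$-7909 - c = -7909 - 42343 = -50252$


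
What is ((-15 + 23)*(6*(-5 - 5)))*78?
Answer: -37440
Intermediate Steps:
((-15 + 23)*(6*(-5 - 5)))*78 = (8*(6*(-10)))*78 = (8*(-60))*78 = -480*78 = -37440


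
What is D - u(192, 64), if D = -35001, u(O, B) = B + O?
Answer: -35257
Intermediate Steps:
D - u(192, 64) = -35001 - (64 + 192) = -35001 - 1*256 = -35001 - 256 = -35257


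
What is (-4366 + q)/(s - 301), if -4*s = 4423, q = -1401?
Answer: 23068/5627 ≈ 4.0995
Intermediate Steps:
s = -4423/4 (s = -1/4*4423 = -4423/4 ≈ -1105.8)
(-4366 + q)/(s - 301) = (-4366 - 1401)/(-4423/4 - 301) = -5767/(-5627/4) = -5767*(-4/5627) = 23068/5627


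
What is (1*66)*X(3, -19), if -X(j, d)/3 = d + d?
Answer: 7524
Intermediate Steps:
X(j, d) = -6*d (X(j, d) = -3*(d + d) = -6*d)
(1*66)*X(3, -19) = (1*66)*(-6*(-19)) = 66*114 = 7524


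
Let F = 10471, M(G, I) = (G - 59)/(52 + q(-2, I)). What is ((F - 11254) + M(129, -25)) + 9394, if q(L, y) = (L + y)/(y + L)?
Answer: 456453/53 ≈ 8612.3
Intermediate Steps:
q(L, y) = 1 (q(L, y) = (L + y)/(L + y) = 1)
M(G, I) = -59/53 + G/53 (M(G, I) = (G - 59)/(52 + 1) = (-59 + G)/53 = (-59 + G)*(1/53) = -59/53 + G/53)
((F - 11254) + M(129, -25)) + 9394 = ((10471 - 11254) + (-59/53 + (1/53)*129)) + 9394 = (-783 + (-59/53 + 129/53)) + 9394 = (-783 + 70/53) + 9394 = -41429/53 + 9394 = 456453/53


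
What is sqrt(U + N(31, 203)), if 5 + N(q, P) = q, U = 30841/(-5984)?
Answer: sqrt(46653882)/1496 ≈ 4.5658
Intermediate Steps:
U = -30841/5984 (U = 30841*(-1/5984) = -30841/5984 ≈ -5.1539)
N(q, P) = -5 + q
sqrt(U + N(31, 203)) = sqrt(-30841/5984 + (-5 + 31)) = sqrt(-30841/5984 + 26) = sqrt(124743/5984) = sqrt(46653882)/1496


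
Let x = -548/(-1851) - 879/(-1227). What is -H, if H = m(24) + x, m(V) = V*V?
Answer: -436832459/757059 ≈ -577.01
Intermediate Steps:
m(V) = V**2
x = 766475/757059 (x = -548*(-1/1851) - 879*(-1/1227) = 548/1851 + 293/409 = 766475/757059 ≈ 1.0124)
H = 436832459/757059 (H = 24**2 + 766475/757059 = 576 + 766475/757059 = 436832459/757059 ≈ 577.01)
-H = -1*436832459/757059 = -436832459/757059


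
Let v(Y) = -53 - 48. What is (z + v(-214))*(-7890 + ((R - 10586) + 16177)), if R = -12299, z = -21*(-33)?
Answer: -8642016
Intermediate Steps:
v(Y) = -101
z = 693
(z + v(-214))*(-7890 + ((R - 10586) + 16177)) = (693 - 101)*(-7890 + ((-12299 - 10586) + 16177)) = 592*(-7890 + (-22885 + 16177)) = 592*(-7890 - 6708) = 592*(-14598) = -8642016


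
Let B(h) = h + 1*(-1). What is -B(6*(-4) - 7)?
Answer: 32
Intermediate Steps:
B(h) = -1 + h (B(h) = h - 1 = -1 + h)
-B(6*(-4) - 7) = -(-1 + (6*(-4) - 7)) = -(-1 + (-24 - 7)) = -(-1 - 31) = -1*(-32) = 32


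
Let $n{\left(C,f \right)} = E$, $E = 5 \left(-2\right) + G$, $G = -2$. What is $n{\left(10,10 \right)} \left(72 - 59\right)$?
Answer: $-156$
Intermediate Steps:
$E = -12$ ($E = 5 \left(-2\right) - 2 = -10 - 2 = -12$)
$n{\left(C,f \right)} = -12$
$n{\left(10,10 \right)} \left(72 - 59\right) = - 12 \left(72 - 59\right) = \left(-12\right) 13 = -156$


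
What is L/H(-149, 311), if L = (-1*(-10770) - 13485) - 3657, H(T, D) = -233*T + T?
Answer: -1593/8642 ≈ -0.18433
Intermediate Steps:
H(T, D) = -232*T
L = -6372 (L = (10770 - 13485) - 3657 = -2715 - 3657 = -6372)
L/H(-149, 311) = -6372/((-232*(-149))) = -6372/34568 = -6372*1/34568 = -1593/8642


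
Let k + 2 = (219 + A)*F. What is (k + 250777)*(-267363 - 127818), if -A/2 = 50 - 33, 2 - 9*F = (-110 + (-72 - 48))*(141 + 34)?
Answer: -426075152855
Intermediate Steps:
F = 40252/9 (F = 2/9 - (-110 + (-72 - 48))*(141 + 34)/9 = 2/9 - (-110 - 120)*175/9 = 2/9 - (-230)*175/9 = 2/9 - ⅑*(-40250) = 2/9 + 40250/9 = 40252/9 ≈ 4472.4)
A = -34 (A = -2*(50 - 33) = -2*17 = -34)
k = 7446602/9 (k = -2 + (219 - 34)*(40252/9) = -2 + 185*(40252/9) = -2 + 7446620/9 = 7446602/9 ≈ 8.2740e+5)
(k + 250777)*(-267363 - 127818) = (7446602/9 + 250777)*(-267363 - 127818) = (9703595/9)*(-395181) = -426075152855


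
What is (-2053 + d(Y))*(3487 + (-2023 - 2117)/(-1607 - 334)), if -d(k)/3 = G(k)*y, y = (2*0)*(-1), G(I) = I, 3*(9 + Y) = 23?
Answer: -4634583857/647 ≈ -7.1632e+6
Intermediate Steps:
Y = -4/3 (Y = -9 + (⅓)*23 = -9 + 23/3 = -4/3 ≈ -1.3333)
y = 0 (y = 0*(-1) = 0)
d(k) = 0 (d(k) = -3*k*0 = -3*0 = 0)
(-2053 + d(Y))*(3487 + (-2023 - 2117)/(-1607 - 334)) = (-2053 + 0)*(3487 + (-2023 - 2117)/(-1607 - 334)) = -2053*(3487 - 4140/(-1941)) = -2053*(3487 - 4140*(-1/1941)) = -2053*(3487 + 1380/647) = -2053*2257469/647 = -4634583857/647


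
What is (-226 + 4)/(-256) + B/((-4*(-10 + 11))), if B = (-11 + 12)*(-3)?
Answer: 207/128 ≈ 1.6172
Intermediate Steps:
B = -3 (B = 1*(-3) = -3)
(-226 + 4)/(-256) + B/((-4*(-10 + 11))) = (-226 + 4)/(-256) - 3*(-1/(4*(-10 + 11))) = -222*(-1/256) - 3/((-4*1)) = 111/128 - 3/(-4) = 111/128 - 3*(-¼) = 111/128 + ¾ = 207/128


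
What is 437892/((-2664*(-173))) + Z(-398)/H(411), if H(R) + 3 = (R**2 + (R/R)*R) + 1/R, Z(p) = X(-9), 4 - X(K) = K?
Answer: 1269883942639/1336417806660 ≈ 0.95021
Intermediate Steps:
X(K) = 4 - K
Z(p) = 13 (Z(p) = 4 - 1*(-9) = 4 + 9 = 13)
H(R) = -3 + R + 1/R + R**2 (H(R) = -3 + ((R**2 + (R/R)*R) + 1/R) = -3 + ((R**2 + 1*R) + 1/R) = -3 + ((R**2 + R) + 1/R) = -3 + ((R + R**2) + 1/R) = -3 + (R + 1/R + R**2) = -3 + R + 1/R + R**2)
437892/((-2664*(-173))) + Z(-398)/H(411) = 437892/((-2664*(-173))) + 13/(-3 + 411 + 1/411 + 411**2) = 437892/460872 + 13/(-3 + 411 + 1/411 + 168921) = 437892*(1/460872) + 13/(69594220/411) = 36491/38406 + 13*(411/69594220) = 36491/38406 + 5343/69594220 = 1269883942639/1336417806660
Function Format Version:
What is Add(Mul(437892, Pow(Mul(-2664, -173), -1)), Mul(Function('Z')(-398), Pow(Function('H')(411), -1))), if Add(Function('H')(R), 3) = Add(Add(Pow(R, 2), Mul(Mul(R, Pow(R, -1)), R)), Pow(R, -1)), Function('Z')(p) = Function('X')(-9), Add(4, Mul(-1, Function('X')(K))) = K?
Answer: Rational(1269883942639, 1336417806660) ≈ 0.95021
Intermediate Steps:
Function('X')(K) = Add(4, Mul(-1, K))
Function('Z')(p) = 13 (Function('Z')(p) = Add(4, Mul(-1, -9)) = Add(4, 9) = 13)
Function('H')(R) = Add(-3, R, Pow(R, -1), Pow(R, 2)) (Function('H')(R) = Add(-3, Add(Add(Pow(R, 2), Mul(Mul(R, Pow(R, -1)), R)), Pow(R, -1))) = Add(-3, Add(Add(Pow(R, 2), Mul(1, R)), Pow(R, -1))) = Add(-3, Add(Add(Pow(R, 2), R), Pow(R, -1))) = Add(-3, Add(Add(R, Pow(R, 2)), Pow(R, -1))) = Add(-3, Add(R, Pow(R, -1), Pow(R, 2))) = Add(-3, R, Pow(R, -1), Pow(R, 2)))
Add(Mul(437892, Pow(Mul(-2664, -173), -1)), Mul(Function('Z')(-398), Pow(Function('H')(411), -1))) = Add(Mul(437892, Pow(Mul(-2664, -173), -1)), Mul(13, Pow(Add(-3, 411, Pow(411, -1), Pow(411, 2)), -1))) = Add(Mul(437892, Pow(460872, -1)), Mul(13, Pow(Add(-3, 411, Rational(1, 411), 168921), -1))) = Add(Mul(437892, Rational(1, 460872)), Mul(13, Pow(Rational(69594220, 411), -1))) = Add(Rational(36491, 38406), Mul(13, Rational(411, 69594220))) = Add(Rational(36491, 38406), Rational(5343, 69594220)) = Rational(1269883942639, 1336417806660)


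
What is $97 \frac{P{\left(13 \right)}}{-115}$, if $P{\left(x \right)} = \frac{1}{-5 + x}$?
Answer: $- \frac{97}{920} \approx -0.10543$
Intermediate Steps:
$97 \frac{P{\left(13 \right)}}{-115} = 97 \frac{1}{\left(-5 + 13\right) \left(-115\right)} = 97 \cdot \frac{1}{8} \left(- \frac{1}{115}\right) = 97 \left(- \frac{1}{920}\right) = - \frac{97}{920}$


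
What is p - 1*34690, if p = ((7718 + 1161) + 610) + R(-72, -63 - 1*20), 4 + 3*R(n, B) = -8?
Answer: -25205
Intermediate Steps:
R(n, B) = -4 (R(n, B) = -4/3 + (⅓)*(-8) = -4/3 - 8/3 = -4)
p = 9485 (p = ((7718 + 1161) + 610) - 4 = (8879 + 610) - 4 = 9489 - 4 = 9485)
p - 1*34690 = 9485 - 1*34690 = 9485 - 34690 = -25205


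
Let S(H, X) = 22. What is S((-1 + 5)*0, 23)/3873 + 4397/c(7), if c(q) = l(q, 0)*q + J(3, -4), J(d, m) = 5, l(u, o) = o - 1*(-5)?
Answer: 17030461/154920 ≈ 109.93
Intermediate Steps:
l(u, o) = 5 + o (l(u, o) = o + 5 = 5 + o)
c(q) = 5 + 5*q (c(q) = (5 + 0)*q + 5 = 5*q + 5 = 5 + 5*q)
S((-1 + 5)*0, 23)/3873 + 4397/c(7) = 22/3873 + 4397/(5 + 5*7) = 22*(1/3873) + 4397/(5 + 35) = 22/3873 + 4397/40 = 17030461/154920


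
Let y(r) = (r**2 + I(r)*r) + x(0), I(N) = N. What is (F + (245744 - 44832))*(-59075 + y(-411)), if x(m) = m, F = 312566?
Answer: 143140721626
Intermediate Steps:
y(r) = 2*r**2 (y(r) = (r**2 + r*r) + 0 = (r**2 + r**2) + 0 = 2*r**2 + 0 = 2*r**2)
(F + (245744 - 44832))*(-59075 + y(-411)) = (312566 + (245744 - 44832))*(-59075 + 2*(-411)**2) = (312566 + 200912)*(-59075 + 2*168921) = 513478*(-59075 + 337842) = 513478*278767 = 143140721626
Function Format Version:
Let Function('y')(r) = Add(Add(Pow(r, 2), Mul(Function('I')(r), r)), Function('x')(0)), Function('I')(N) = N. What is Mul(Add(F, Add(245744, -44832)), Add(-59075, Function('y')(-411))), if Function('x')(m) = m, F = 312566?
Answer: 143140721626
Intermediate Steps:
Function('y')(r) = Mul(2, Pow(r, 2)) (Function('y')(r) = Add(Add(Pow(r, 2), Mul(r, r)), 0) = Add(Add(Pow(r, 2), Pow(r, 2)), 0) = Add(Mul(2, Pow(r, 2)), 0) = Mul(2, Pow(r, 2)))
Mul(Add(F, Add(245744, -44832)), Add(-59075, Function('y')(-411))) = Mul(Add(312566, Add(245744, -44832)), Add(-59075, Mul(2, Pow(-411, 2)))) = Mul(Add(312566, 200912), Add(-59075, Mul(2, 168921))) = Mul(513478, Add(-59075, 337842)) = Mul(513478, 278767) = 143140721626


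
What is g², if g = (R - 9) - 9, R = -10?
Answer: 784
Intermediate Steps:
g = -28 (g = (-10 - 9) - 9 = -19 - 9 = -28)
g² = (-28)² = 784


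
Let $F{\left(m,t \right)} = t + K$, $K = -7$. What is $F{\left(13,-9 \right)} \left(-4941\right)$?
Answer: $79056$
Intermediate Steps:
$F{\left(m,t \right)} = -7 + t$ ($F{\left(m,t \right)} = t - 7 = -7 + t$)
$F{\left(13,-9 \right)} \left(-4941\right) = \left(-7 - 9\right) \left(-4941\right) = \left(-16\right) \left(-4941\right) = 79056$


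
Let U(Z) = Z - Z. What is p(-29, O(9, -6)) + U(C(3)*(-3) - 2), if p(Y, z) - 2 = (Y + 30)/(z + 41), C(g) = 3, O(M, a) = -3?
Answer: 77/38 ≈ 2.0263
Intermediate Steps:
p(Y, z) = 2 + (30 + Y)/(41 + z) (p(Y, z) = 2 + (Y + 30)/(z + 41) = 2 + (30 + Y)/(41 + z))
U(Z) = 0
p(-29, O(9, -6)) + U(C(3)*(-3) - 2) = (112 - 29 + 2*(-3))/(41 - 3) + 0 = (112 - 29 - 6)/38 + 0 = (1/38)*77 + 0 = 77/38 + 0 = 77/38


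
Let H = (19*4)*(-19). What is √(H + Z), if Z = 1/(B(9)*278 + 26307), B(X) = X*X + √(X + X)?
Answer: √(-211509897 - 3612888*√2)/(3*√(16275 + 278*√2)) ≈ 38.0*I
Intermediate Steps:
B(X) = X² + √2*√X (B(X) = X² + √(2*X) = X² + √2*√X)
H = -1444 (H = 76*(-19) = -1444)
Z = 1/(48825 + 834*√2) (Z = 1/((9² + √2*√9)*278 + 26307) = 1/((81 + √2*3)*278 + 26307) = 1/((81 + 3*√2)*278 + 26307) = 1/((22518 + 834*√2) + 26307) = 1/(48825 + 834*√2) ≈ 1.9998e-5)
√(H + Z) = √(-1444 + (5425/264721057 - 278*√2/794163171)) = √(-382257200883/264721057 - 278*√2/794163171)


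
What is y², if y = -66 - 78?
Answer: 20736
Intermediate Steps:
y = -144
y² = (-144)² = 20736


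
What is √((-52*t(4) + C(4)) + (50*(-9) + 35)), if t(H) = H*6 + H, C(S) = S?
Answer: I*√1867 ≈ 43.209*I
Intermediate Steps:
t(H) = 7*H (t(H) = 6*H + H = 7*H)
√((-52*t(4) + C(4)) + (50*(-9) + 35)) = √((-364*4 + 4) + (50*(-9) + 35)) = √((-52*28 + 4) + (-450 + 35)) = √((-1456 + 4) - 415) = √(-1452 - 415) = √(-1867) = I*√1867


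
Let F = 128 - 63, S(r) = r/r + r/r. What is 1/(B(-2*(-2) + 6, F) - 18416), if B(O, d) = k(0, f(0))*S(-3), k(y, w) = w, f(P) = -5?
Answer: -1/18426 ≈ -5.4271e-5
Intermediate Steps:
S(r) = 2 (S(r) = 1 + 1 = 2)
F = 65
B(O, d) = -10 (B(O, d) = -5*2 = -10)
1/(B(-2*(-2) + 6, F) - 18416) = 1/(-10 - 18416) = 1/(-18426) = -1/18426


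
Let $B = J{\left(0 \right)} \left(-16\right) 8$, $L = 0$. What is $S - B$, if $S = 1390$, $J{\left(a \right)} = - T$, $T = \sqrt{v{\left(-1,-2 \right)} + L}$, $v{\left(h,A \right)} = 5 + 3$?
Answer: $1390 - 256 \sqrt{2} \approx 1028.0$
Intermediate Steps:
$v{\left(h,A \right)} = 8$
$T = 2 \sqrt{2}$ ($T = \sqrt{8 + 0} = \sqrt{8} = 2 \sqrt{2} \approx 2.8284$)
$J{\left(a \right)} = - 2 \sqrt{2}$
$B = 256 \sqrt{2}$ ($B = - 2 \sqrt{2} \left(-16\right) 8 = 32 \sqrt{2} \cdot 8 = 256 \sqrt{2} \approx 362.04$)
$S - B = 1390 - 256 \sqrt{2}$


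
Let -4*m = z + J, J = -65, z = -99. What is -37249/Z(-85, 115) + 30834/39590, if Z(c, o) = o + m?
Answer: -734938903/3088020 ≈ -238.00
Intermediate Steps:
m = 41 (m = -(-99 - 65)/4 = -¼*(-164) = 41)
Z(c, o) = 41 + o (Z(c, o) = o + 41 = 41 + o)
-37249/Z(-85, 115) + 30834/39590 = -37249/(41 + 115) + 30834/39590 = -37249/156 + 30834*(1/39590) = -37249*1/156 + 15417/19795 = -37249/156 + 15417/19795 = -734938903/3088020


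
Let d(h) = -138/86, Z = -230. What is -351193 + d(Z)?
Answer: -15101368/43 ≈ -3.5119e+5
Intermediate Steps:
d(h) = -69/43 (d(h) = -138*1/86 = -69/43)
-351193 + d(Z) = -351193 - 69/43 = -15101368/43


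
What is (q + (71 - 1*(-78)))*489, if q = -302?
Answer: -74817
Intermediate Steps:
(q + (71 - 1*(-78)))*489 = (-302 + (71 - 1*(-78)))*489 = (-302 + (71 + 78))*489 = (-302 + 149)*489 = -153*489 = -74817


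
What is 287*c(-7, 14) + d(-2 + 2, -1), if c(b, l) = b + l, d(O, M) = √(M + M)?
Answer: 2009 + I*√2 ≈ 2009.0 + 1.4142*I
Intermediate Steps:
d(O, M) = √2*√M (d(O, M) = √(2*M) = √2*√M)
287*c(-7, 14) + d(-2 + 2, -1) = 287*(-7 + 14) + √2*√(-1) = 287*7 + √2*I = 2009 + I*√2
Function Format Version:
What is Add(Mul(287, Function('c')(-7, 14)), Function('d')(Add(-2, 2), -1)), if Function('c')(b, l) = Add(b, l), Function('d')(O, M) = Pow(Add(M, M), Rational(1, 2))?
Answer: Add(2009, Mul(I, Pow(2, Rational(1, 2)))) ≈ Add(2009.0, Mul(1.4142, I))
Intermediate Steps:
Function('d')(O, M) = Mul(Pow(2, Rational(1, 2)), Pow(M, Rational(1, 2))) (Function('d')(O, M) = Pow(Mul(2, M), Rational(1, 2)) = Mul(Pow(2, Rational(1, 2)), Pow(M, Rational(1, 2))))
Add(Mul(287, Function('c')(-7, 14)), Function('d')(Add(-2, 2), -1)) = Add(Mul(287, Add(-7, 14)), Mul(Pow(2, Rational(1, 2)), Pow(-1, Rational(1, 2)))) = Add(Mul(287, 7), Mul(Pow(2, Rational(1, 2)), I)) = Add(2009, Mul(I, Pow(2, Rational(1, 2))))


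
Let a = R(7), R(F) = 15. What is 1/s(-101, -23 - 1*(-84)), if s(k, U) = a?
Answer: 1/15 ≈ 0.066667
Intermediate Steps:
a = 15
s(k, U) = 15
1/s(-101, -23 - 1*(-84)) = 1/15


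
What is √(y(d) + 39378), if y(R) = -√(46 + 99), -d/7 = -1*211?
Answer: √(39378 - √145) ≈ 198.41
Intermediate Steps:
d = 1477 (d = -(-7)*211 = -7*(-211) = 1477)
y(R) = -√145
√(y(d) + 39378) = √(-√145 + 39378) = √(39378 - √145)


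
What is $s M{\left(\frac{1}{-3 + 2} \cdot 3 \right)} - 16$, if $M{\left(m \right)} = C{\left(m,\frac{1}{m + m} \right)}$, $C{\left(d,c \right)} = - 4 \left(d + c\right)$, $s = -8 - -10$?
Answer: $\frac{28}{3} \approx 9.3333$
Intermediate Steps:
$s = 2$ ($s = -8 + 10 = 2$)
$C{\left(d,c \right)} = - 4 c - 4 d$ ($C{\left(d,c \right)} = - 4 \left(c + d\right) = - 4 c - 4 d$)
$M{\left(m \right)} = - 4 m - \frac{2}{m}$ ($M{\left(m \right)} = - \frac{4}{m + m} - 4 m = - \frac{4}{2 m} - 4 m = - 4 \frac{1}{2 m} - 4 m = - \frac{2}{m} - 4 m = - 4 m - \frac{2}{m}$)
$s M{\left(\frac{1}{-3 + 2} \cdot 3 \right)} - 16 = 2 \left(- 4 \frac{1}{-3 + 2} \cdot 3 - \frac{2}{\frac{1}{-3 + 2} \cdot 3}\right) - 16 = 2 \left(- 4 \frac{1}{-1} \cdot 3 - \frac{2}{\frac{1}{-1} \cdot 3}\right) - 16 = 2 \left(- 4 \left(\left(-1\right) 3\right) - \frac{2}{\left(-1\right) 3}\right) - 16 = 2 \left(\left(-4\right) \left(-3\right) - \frac{2}{-3}\right) - 16 = 2 \left(12 - - \frac{2}{3}\right) - 16 = 2 \left(12 + \frac{2}{3}\right) - 16 = 2 \cdot \frac{38}{3} - 16 = \frac{76}{3} - 16 = \frac{28}{3}$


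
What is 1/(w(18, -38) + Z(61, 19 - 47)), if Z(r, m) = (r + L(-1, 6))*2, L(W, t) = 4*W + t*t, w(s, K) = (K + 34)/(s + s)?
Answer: 9/1673 ≈ 0.0053796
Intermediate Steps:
w(s, K) = (34 + K)/(2*s) (w(s, K) = (34 + K)/((2*s)) = (34 + K)*(1/(2*s)) = (34 + K)/(2*s))
L(W, t) = t**2 + 4*W (L(W, t) = 4*W + t**2 = t**2 + 4*W)
Z(r, m) = 64 + 2*r (Z(r, m) = (r + (6**2 + 4*(-1)))*2 = (r + (36 - 4))*2 = (r + 32)*2 = (32 + r)*2 = 64 + 2*r)
1/(w(18, -38) + Z(61, 19 - 47)) = 1/((1/2)*(34 - 38)/18 + (64 + 2*61)) = 1/((1/2)*(1/18)*(-4) + (64 + 122)) = 1/(-1/9 + 186) = 1/(1673/9) = 9/1673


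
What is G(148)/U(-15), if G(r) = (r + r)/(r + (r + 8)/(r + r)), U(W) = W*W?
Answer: 21904/2472975 ≈ 0.0088573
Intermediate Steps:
U(W) = W**2
G(r) = 2*r/(r + (8 + r)/(2*r)) (G(r) = (2*r)/(r + (8 + r)/((2*r))) = (2*r)/(r + (8 + r)*(1/(2*r))) = (2*r)/(r + (8 + r)/(2*r)) = 2*r/(r + (8 + r)/(2*r)))
G(148)/U(-15) = (4*148**2/(8 + 148 + 2*148**2))/((-15)**2) = (4*21904/(8 + 148 + 2*21904))/225 = (4*21904/(8 + 148 + 43808))*(1/225) = (4*21904/43964)*(1/225) = (4*21904*(1/43964))*(1/225) = (21904/10991)*(1/225) = 21904/2472975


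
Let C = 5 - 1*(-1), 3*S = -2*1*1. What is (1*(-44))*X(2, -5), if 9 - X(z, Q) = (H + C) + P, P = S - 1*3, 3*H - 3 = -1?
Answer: -264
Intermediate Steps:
S = -⅔ (S = (-2*1*1)/3 = (-2*1)/3 = (⅓)*(-2) = -⅔ ≈ -0.66667)
H = ⅔ (H = 1 + (⅓)*(-1) = 1 - ⅓ = ⅔ ≈ 0.66667)
C = 6 (C = 5 + 1 = 6)
P = -11/3 (P = -⅔ - 1*3 = -⅔ - 3 = -11/3 ≈ -3.6667)
X(z, Q) = 6 (X(z, Q) = 9 - ((⅔ + 6) - 11/3) = 9 - (20/3 - 11/3) = 9 - 1*3 = 9 - 3 = 6)
(1*(-44))*X(2, -5) = (1*(-44))*6 = -44*6 = -264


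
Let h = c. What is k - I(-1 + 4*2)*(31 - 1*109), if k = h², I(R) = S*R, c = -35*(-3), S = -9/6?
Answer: 10206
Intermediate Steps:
S = -3/2 (S = -9*⅙ = -3/2 ≈ -1.5000)
c = 105
h = 105
I(R) = -3*R/2
k = 11025 (k = 105² = 11025)
k - I(-1 + 4*2)*(31 - 1*109) = 11025 - (-3*(-1 + 4*2)/2)*(31 - 1*109) = 11025 - (-3*(-1 + 8)/2)*(31 - 109) = 11025 - (-3/2*7)*(-78) = 11025 - (-21)*(-78)/2 = 11025 - 1*819 = 11025 - 819 = 10206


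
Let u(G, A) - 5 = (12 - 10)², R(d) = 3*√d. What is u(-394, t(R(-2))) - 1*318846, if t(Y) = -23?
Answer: -318837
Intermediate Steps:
u(G, A) = 9 (u(G, A) = 5 + (12 - 10)² = 5 + 2² = 5 + 4 = 9)
u(-394, t(R(-2))) - 1*318846 = 9 - 1*318846 = 9 - 318846 = -318837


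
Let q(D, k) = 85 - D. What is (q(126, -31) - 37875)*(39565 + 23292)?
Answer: -2383286012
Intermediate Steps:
(q(126, -31) - 37875)*(39565 + 23292) = ((85 - 1*126) - 37875)*(39565 + 23292) = ((85 - 126) - 37875)*62857 = (-41 - 37875)*62857 = -37916*62857 = -2383286012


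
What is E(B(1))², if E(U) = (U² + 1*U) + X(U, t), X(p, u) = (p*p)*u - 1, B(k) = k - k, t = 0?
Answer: 1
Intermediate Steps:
B(k) = 0
X(p, u) = -1 + u*p² (X(p, u) = p²*u - 1 = u*p² - 1 = -1 + u*p²)
E(U) = -1 + U + U² (E(U) = (U² + 1*U) + (-1 + 0*U²) = (U² + U) + (-1 + 0) = (U + U²) - 1 = -1 + U + U²)
E(B(1))² = (-1 + 0 + 0²)² = (-1 + 0 + 0)² = (-1)² = 1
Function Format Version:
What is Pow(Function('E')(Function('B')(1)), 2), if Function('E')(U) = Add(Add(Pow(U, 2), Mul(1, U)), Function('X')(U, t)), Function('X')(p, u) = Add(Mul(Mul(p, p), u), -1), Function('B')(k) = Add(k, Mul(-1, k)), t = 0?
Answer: 1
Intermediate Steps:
Function('B')(k) = 0
Function('X')(p, u) = Add(-1, Mul(u, Pow(p, 2))) (Function('X')(p, u) = Add(Mul(Pow(p, 2), u), -1) = Add(Mul(u, Pow(p, 2)), -1) = Add(-1, Mul(u, Pow(p, 2))))
Function('E')(U) = Add(-1, U, Pow(U, 2)) (Function('E')(U) = Add(Add(Pow(U, 2), Mul(1, U)), Add(-1, Mul(0, Pow(U, 2)))) = Add(Add(Pow(U, 2), U), Add(-1, 0)) = Add(Add(U, Pow(U, 2)), -1) = Add(-1, U, Pow(U, 2)))
Pow(Function('E')(Function('B')(1)), 2) = Pow(Add(-1, 0, Pow(0, 2)), 2) = Pow(Add(-1, 0, 0), 2) = Pow(-1, 2) = 1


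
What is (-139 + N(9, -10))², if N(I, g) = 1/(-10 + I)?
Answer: 19600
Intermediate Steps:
(-139 + N(9, -10))² = (-139 + 1/(-10 + 9))² = (-139 + 1/(-1))² = (-139 - 1)² = (-140)² = 19600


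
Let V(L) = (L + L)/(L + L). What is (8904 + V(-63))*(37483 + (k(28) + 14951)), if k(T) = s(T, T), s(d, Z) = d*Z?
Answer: 473906290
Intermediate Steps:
V(L) = 1 (V(L) = (2*L)/((2*L)) = (2*L)*(1/(2*L)) = 1)
s(d, Z) = Z*d
k(T) = T**2 (k(T) = T*T = T**2)
(8904 + V(-63))*(37483 + (k(28) + 14951)) = (8904 + 1)*(37483 + (28**2 + 14951)) = 8905*(37483 + (784 + 14951)) = 8905*(37483 + 15735) = 8905*53218 = 473906290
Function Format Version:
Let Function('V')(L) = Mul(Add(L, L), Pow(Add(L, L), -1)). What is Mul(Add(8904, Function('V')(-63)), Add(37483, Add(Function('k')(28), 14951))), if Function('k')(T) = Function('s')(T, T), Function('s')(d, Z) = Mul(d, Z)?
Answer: 473906290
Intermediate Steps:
Function('V')(L) = 1 (Function('V')(L) = Mul(Mul(2, L), Pow(Mul(2, L), -1)) = Mul(Mul(2, L), Mul(Rational(1, 2), Pow(L, -1))) = 1)
Function('s')(d, Z) = Mul(Z, d)
Function('k')(T) = Pow(T, 2) (Function('k')(T) = Mul(T, T) = Pow(T, 2))
Mul(Add(8904, Function('V')(-63)), Add(37483, Add(Function('k')(28), 14951))) = Mul(Add(8904, 1), Add(37483, Add(Pow(28, 2), 14951))) = Mul(8905, Add(37483, Add(784, 14951))) = Mul(8905, Add(37483, 15735)) = Mul(8905, 53218) = 473906290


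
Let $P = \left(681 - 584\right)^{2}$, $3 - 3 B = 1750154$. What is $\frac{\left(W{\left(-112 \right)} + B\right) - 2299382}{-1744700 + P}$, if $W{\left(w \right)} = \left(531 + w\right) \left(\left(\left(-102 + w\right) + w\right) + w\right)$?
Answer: $\frac{9198863}{5205873} \approx 1.767$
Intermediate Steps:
$B = - \frac{1750151}{3}$ ($B = 1 - \frac{1750154}{3} = - \frac{1750151}{3} \approx -5.8338 \cdot 10^{5}$)
$P = 9409$ ($P = 97^{2} = 9409$)
$W{\left(w \right)} = \left(-102 + 3 w\right) \left(531 + w\right)$ ($W{\left(w \right)} = \left(531 + w\right) \left(\left(-102 + 2 w\right) + w\right) = \left(531 + w\right) \left(-102 + 3 w\right) = \left(-102 + 3 w\right) \left(531 + w\right)$)
$\frac{\left(W{\left(-112 \right)} + B\right) - 2299382}{-1744700 + P} = \frac{\left(\left(-54162 + 3 \left(-112\right)^{2} + 1491 \left(-112\right)\right) - \frac{1750151}{3}\right) - 2299382}{-1744700 + 9409} = \frac{\left(\left(-54162 + 3 \cdot 12544 - 166992\right) - \frac{1750151}{3}\right) - 2299382}{-1735291} = \left(\left(\left(-54162 + 37632 - 166992\right) - \frac{1750151}{3}\right) - 2299382\right) \left(- \frac{1}{1735291}\right) = \left(\left(-183522 - \frac{1750151}{3}\right) - 2299382\right) \left(- \frac{1}{1735291}\right) = \left(- \frac{2300717}{3} - 2299382\right) \left(- \frac{1}{1735291}\right) = \left(- \frac{9198863}{3}\right) \left(- \frac{1}{1735291}\right) = \frac{9198863}{5205873}$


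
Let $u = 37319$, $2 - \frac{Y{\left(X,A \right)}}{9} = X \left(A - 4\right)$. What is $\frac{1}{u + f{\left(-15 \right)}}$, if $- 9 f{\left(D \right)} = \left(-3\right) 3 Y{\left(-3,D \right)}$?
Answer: $\frac{1}{36824} \approx 2.7156 \cdot 10^{-5}$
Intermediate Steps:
$Y{\left(X,A \right)} = 18 - 9 X \left(-4 + A\right)$ ($Y{\left(X,A \right)} = 18 - 9 X \left(A - 4\right) = 18 - 9 X \left(-4 + A\right)$)
$f{\left(D \right)} = -90 + 27 D$ ($f{\left(D \right)} = - \frac{\left(-3\right) 3 \left(18 + 36 \left(-3\right) - 9 D \left(-3\right)\right)}{9} = - \frac{\left(-9\right) \left(18 - 108 + 27 D\right)}{9} = - \frac{\left(-9\right) \left(-90 + 27 D\right)}{9} = - \frac{810 - 243 D}{9} = -90 + 27 D$)
$\frac{1}{u + f{\left(-15 \right)}} = \frac{1}{37319 + \left(-90 + 27 \left(-15\right)\right)} = \frac{1}{37319 - 495} = \frac{1}{36824}$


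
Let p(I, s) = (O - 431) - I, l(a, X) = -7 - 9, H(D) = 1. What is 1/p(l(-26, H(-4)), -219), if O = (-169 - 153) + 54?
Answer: -1/683 ≈ -0.0014641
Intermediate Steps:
O = -268 (O = -322 + 54 = -268)
l(a, X) = -16
p(I, s) = -699 - I (p(I, s) = (-268 - 431) - I = -699 - I)
1/p(l(-26, H(-4)), -219) = 1/(-699 - 1*(-16)) = 1/(-699 + 16) = 1/(-683) = -1/683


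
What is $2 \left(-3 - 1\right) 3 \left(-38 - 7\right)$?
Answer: $1080$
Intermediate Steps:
$2 \left(-3 - 1\right) 3 \left(-38 - 7\right) = 2 \left(\left(-4\right) 3\right) \left(-45\right) = 2 \left(-12\right) \left(-45\right) = \left(-24\right) \left(-45\right) = 1080$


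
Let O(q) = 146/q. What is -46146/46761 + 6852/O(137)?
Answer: 7314822608/1137851 ≈ 6428.6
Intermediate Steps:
-46146/46761 + 6852/O(137) = -46146/46761 + 6852/((146/137)) = -46146*1/46761 + 6852/((146*(1/137))) = -15382/15587 + 6852/(146/137) = -15382/15587 + 6852*(137/146) = -15382/15587 + 469362/73 = 7314822608/1137851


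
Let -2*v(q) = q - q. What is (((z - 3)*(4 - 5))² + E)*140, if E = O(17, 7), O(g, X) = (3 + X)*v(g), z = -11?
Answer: 27440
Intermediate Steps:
v(q) = 0 (v(q) = -(q - q)/2 = -½*0 = 0)
O(g, X) = 0 (O(g, X) = (3 + X)*0 = 0)
E = 0
(((z - 3)*(4 - 5))² + E)*140 = (((-11 - 3)*(4 - 5))² + 0)*140 = ((-14*(-1))² + 0)*140 = (14² + 0)*140 = (196 + 0)*140 = 196*140 = 27440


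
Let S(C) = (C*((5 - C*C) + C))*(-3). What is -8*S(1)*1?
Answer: 120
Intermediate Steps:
S(C) = -3*C*(5 + C - C**2) (S(C) = (C*((5 - C**2) + C))*(-3) = (C*(5 + C - C**2))*(-3) = -3*C*(5 + C - C**2))
-8*S(1)*1 = -24*(-5 + 1**2 - 1*1)*1 = -24*(-5 + 1 - 1)*1 = -24*(-5)*1 = -8*(-15)*1 = 120*1 = 120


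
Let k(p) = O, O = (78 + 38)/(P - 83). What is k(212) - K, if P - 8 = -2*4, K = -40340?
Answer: 3348104/83 ≈ 40339.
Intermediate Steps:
P = 0 (P = 8 - 2*4 = 8 - 8 = 0)
O = -116/83 (O = (78 + 38)/(0 - 83) = 116/(-83) = 116*(-1/83) = -116/83 ≈ -1.3976)
k(p) = -116/83
k(212) - K = -116/83 - 1*(-40340) = -116/83 + 40340 = 3348104/83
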